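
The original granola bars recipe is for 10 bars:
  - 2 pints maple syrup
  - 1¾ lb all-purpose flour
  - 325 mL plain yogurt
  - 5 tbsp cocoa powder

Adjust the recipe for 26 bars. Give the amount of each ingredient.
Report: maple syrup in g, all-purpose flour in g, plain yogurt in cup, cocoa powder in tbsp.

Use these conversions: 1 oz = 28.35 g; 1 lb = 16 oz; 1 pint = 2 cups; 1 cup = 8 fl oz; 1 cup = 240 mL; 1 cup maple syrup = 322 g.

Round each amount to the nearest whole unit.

maple syrup: 3349 g; all-purpose flour: 2064 g; plain yogurt: 4 cup; cocoa powder: 13 tbsp

Scaling factor: 26/10 = 13/5 = 2.6.
maple syrup: 2 pint × 13/5 × 2 cup/pint × 322 g/cup ≈ 3349 g
all-purpose flour: 1.75 lb × 13/5 × 16 oz/lb × 28.35 g/oz ≈ 2064 g
plain yogurt: 325 mL × 13/5 ÷ 240 mL/cup ≈ 4 cup
cocoa powder: 5 tbsp × 13/5 = 13 tbsp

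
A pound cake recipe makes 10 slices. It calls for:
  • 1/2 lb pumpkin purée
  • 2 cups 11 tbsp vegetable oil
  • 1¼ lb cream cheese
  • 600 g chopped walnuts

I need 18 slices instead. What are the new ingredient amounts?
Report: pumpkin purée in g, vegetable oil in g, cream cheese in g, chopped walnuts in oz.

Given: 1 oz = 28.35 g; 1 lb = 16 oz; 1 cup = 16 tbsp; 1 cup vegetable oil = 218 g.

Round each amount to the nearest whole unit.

pumpkin purée: 408 g; vegetable oil: 1055 g; cream cheese: 1021 g; chopped walnuts: 38 oz

Scaling factor: 18/10 = 9/5 = 1.8.
pumpkin purée: 0.5 lb × 9/5 × 16 oz/lb × 28.35 g/oz ≈ 408 g
vegetable oil: (2 cup + 11 tbsp = 2.6875 cup) × 9/5 × 218 g/cup ≈ 1055 g
cream cheese: 1.25 lb × 9/5 × 16 oz/lb × 28.35 g/oz ≈ 1021 g
chopped walnuts: 600 g × 9/5 ÷ 28.35 g/oz ≈ 38 oz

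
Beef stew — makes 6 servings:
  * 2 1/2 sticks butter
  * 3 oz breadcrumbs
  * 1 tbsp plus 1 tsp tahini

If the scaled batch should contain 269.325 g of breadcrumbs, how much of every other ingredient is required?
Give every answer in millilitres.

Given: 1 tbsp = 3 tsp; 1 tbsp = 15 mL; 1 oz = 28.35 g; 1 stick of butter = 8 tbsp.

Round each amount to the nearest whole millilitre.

The original recipe has 85.05 g of breadcrumbs, so the scaling factor is 269.325 ÷ 85.05 = 19/6.
butter: 2.5 stick × 19/6 × 8 tbsp/stick × 15 mL/tbsp = 950 mL
tahini: (1 tbsp + 1 tsp = 4/3 tbsp) × 19/6 × 15 mL/tbsp ≈ 63 mL

butter: 950 mL; tahini: 63 mL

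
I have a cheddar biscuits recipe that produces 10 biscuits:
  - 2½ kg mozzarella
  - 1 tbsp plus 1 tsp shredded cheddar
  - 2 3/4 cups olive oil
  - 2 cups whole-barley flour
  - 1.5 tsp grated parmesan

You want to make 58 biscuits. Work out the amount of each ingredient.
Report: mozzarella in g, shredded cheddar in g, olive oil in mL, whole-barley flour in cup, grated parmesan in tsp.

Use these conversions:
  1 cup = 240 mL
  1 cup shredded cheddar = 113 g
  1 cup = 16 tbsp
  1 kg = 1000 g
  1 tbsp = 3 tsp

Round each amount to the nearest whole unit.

mozzarella: 14500 g; shredded cheddar: 55 g; olive oil: 3828 mL; whole-barley flour: 12 cup; grated parmesan: 9 tsp

Scaling factor: 58/10 = 29/5 = 5.8.
mozzarella: 2.5 kg × 29/5 × 1000 g/kg = 14500 g
shredded cheddar: (1 tbsp + 1 tsp = 4/3 tbsp) × 29/5 ÷ 16 tbsp/cup × 113 g/cup ≈ 55 g
olive oil: 2.75 cup × 29/5 × 240 mL/cup = 3828 mL
whole-barley flour: 2 cup × 29/5 ≈ 12 cup
grated parmesan: 1.5 tsp × 29/5 ≈ 9 tsp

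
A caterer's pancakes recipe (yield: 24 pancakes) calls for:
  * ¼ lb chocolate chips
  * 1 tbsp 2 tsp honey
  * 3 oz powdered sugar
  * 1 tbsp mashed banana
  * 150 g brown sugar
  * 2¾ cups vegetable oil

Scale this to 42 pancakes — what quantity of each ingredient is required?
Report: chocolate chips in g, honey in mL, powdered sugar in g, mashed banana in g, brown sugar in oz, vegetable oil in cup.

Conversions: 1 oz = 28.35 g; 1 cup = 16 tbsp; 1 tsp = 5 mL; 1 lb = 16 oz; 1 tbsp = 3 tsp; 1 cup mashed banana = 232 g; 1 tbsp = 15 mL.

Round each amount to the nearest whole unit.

Scaling factor: 42/24 = 7/4 = 1.75.
chocolate chips: 0.25 lb × 7/4 × 16 oz/lb × 28.35 g/oz ≈ 198 g
honey: (1 tbsp + 2 tsp = 5/3 tbsp) × 7/4 × 15 mL/tbsp ≈ 44 mL
powdered sugar: 3 oz × 7/4 × 28.35 g/oz ≈ 149 g
mashed banana: 1 tbsp × 7/4 ÷ 16 tbsp/cup × 232 g/cup ≈ 25 g
brown sugar: 150 g × 7/4 ÷ 28.35 g/oz ≈ 9 oz
vegetable oil: 2.75 cup × 7/4 ≈ 5 cup

chocolate chips: 198 g; honey: 44 mL; powdered sugar: 149 g; mashed banana: 25 g; brown sugar: 9 oz; vegetable oil: 5 cup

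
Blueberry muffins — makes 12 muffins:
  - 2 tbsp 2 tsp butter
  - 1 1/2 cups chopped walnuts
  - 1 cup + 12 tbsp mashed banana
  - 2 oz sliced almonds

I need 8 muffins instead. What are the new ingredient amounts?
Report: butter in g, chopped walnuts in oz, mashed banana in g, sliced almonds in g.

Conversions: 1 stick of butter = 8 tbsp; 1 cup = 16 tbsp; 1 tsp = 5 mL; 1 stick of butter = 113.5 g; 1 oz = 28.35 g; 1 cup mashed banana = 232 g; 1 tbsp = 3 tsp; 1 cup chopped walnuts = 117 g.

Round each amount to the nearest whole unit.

Scaling factor: 8/12 = 2/3.
butter: (2 tbsp + 2 tsp = 8/3 tbsp) × 2/3 ÷ 8 tbsp/stick × 113.5 g/stick ≈ 25 g
chopped walnuts: 1.5 cup × 2/3 × 117 g/cup ÷ 28.35 g/oz ≈ 4 oz
mashed banana: (1 cup + 12 tbsp = 1.75 cup) × 2/3 × 232 g/cup ≈ 271 g
sliced almonds: 2 oz × 2/3 × 28.35 g/oz ≈ 38 g

butter: 25 g; chopped walnuts: 4 oz; mashed banana: 271 g; sliced almonds: 38 g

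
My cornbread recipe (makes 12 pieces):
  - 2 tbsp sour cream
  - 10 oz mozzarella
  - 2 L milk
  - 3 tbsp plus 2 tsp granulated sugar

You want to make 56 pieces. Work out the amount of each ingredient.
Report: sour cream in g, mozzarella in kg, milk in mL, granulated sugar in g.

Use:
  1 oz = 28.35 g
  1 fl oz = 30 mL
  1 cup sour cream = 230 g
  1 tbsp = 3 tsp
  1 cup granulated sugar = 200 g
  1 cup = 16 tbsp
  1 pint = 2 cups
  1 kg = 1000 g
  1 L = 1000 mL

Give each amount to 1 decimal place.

Scaling factor: 56/12 = 14/3.
sour cream: 2 tbsp × 14/3 ÷ 16 tbsp/cup × 230 g/cup ≈ 134.2 g
mozzarella: 10 oz × 14/3 × 28.35 g/oz ÷ 1000 g/kg ≈ 1.3 kg
milk: 2 L × 14/3 × 1000 mL/L ≈ 9333.3 mL
granulated sugar: (3 tbsp + 2 tsp = 11/3 tbsp) × 14/3 ÷ 16 tbsp/cup × 200 g/cup ≈ 213.9 g

sour cream: 134.2 g; mozzarella: 1.3 kg; milk: 9333.3 mL; granulated sugar: 213.9 g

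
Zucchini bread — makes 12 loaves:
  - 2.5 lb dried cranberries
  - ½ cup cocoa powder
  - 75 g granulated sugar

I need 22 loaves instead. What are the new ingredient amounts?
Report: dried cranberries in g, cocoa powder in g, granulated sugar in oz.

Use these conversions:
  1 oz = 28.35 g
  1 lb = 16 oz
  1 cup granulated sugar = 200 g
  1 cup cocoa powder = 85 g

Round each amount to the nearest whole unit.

dried cranberries: 2079 g; cocoa powder: 78 g; granulated sugar: 5 oz

Scaling factor: 22/12 = 11/6.
dried cranberries: 2.5 lb × 11/6 × 16 oz/lb × 28.35 g/oz = 2079 g
cocoa powder: 0.5 cup × 11/6 × 85 g/cup ≈ 78 g
granulated sugar: 75 g × 11/6 ÷ 28.35 g/oz ≈ 5 oz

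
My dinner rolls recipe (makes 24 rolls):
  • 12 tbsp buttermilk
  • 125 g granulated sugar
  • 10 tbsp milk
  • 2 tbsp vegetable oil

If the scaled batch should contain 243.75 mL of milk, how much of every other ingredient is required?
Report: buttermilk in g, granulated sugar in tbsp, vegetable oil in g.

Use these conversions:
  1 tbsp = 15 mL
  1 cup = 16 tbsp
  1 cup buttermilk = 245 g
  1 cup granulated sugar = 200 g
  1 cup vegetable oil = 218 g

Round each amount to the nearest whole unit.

buttermilk: 299 g; granulated sugar: 16 tbsp; vegetable oil: 44 g

The original recipe has 150 mL of milk, so the scaling factor is 243.75 ÷ 150 = 13/8 = 1.625.
buttermilk: 12 tbsp × 13/8 ÷ 16 tbsp/cup × 245 g/cup ≈ 299 g
granulated sugar: 125 g × 13/8 ÷ 200 g/cup × 16 tbsp/cup ≈ 16 tbsp
vegetable oil: 2 tbsp × 13/8 ÷ 16 tbsp/cup × 218 g/cup ≈ 44 g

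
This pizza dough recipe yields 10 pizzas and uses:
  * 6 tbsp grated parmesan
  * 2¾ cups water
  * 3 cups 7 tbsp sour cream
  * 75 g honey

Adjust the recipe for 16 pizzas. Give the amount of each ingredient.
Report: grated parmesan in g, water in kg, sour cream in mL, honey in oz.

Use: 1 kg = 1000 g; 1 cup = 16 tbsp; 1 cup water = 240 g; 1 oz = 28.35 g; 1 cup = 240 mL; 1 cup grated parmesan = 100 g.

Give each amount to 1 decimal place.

Scaling factor: 16/10 = 8/5 = 1.6.
grated parmesan: 6 tbsp × 8/5 ÷ 16 tbsp/cup × 100 g/cup = 60.0 g
water: 2.75 cup × 8/5 × 240 g/cup ÷ 1000 g/kg ≈ 1.1 kg
sour cream: (3 cup + 7 tbsp = 3.4375 cup) × 8/5 × 240 mL/cup = 1320.0 mL
honey: 75 g × 8/5 ÷ 28.35 g/oz ≈ 4.2 oz

grated parmesan: 60.0 g; water: 1.1 kg; sour cream: 1320.0 mL; honey: 4.2 oz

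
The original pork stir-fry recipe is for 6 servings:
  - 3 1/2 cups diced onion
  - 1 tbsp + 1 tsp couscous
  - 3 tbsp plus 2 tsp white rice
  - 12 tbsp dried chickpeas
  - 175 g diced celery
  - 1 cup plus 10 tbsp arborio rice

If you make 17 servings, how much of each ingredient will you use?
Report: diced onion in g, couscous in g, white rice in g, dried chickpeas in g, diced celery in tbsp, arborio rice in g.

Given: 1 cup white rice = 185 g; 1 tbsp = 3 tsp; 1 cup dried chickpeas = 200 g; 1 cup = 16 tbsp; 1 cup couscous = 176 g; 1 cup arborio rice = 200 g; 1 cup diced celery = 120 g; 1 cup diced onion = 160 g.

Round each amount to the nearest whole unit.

diced onion: 1587 g; couscous: 42 g; white rice: 120 g; dried chickpeas: 425 g; diced celery: 66 tbsp; arborio rice: 921 g

Scaling factor: 17/6.
diced onion: 3.5 cup × 17/6 × 160 g/cup ≈ 1587 g
couscous: (1 tbsp + 1 tsp = 4/3 tbsp) × 17/6 ÷ 16 tbsp/cup × 176 g/cup ≈ 42 g
white rice: (3 tbsp + 2 tsp = 11/3 tbsp) × 17/6 ÷ 16 tbsp/cup × 185 g/cup ≈ 120 g
dried chickpeas: 12 tbsp × 17/6 ÷ 16 tbsp/cup × 200 g/cup = 425 g
diced celery: 175 g × 17/6 ÷ 120 g/cup × 16 tbsp/cup ≈ 66 tbsp
arborio rice: (1 cup + 10 tbsp = 1.625 cup) × 17/6 × 200 g/cup ≈ 921 g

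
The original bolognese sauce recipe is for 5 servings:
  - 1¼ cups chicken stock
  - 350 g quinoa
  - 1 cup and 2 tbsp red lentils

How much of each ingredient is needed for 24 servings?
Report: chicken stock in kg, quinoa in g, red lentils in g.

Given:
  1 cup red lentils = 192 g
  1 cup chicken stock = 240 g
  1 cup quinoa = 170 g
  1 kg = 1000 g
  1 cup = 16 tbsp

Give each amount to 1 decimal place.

chicken stock: 1.4 kg; quinoa: 1680.0 g; red lentils: 1036.8 g

Scaling factor: 24/5 = 4.8.
chicken stock: 1.25 cup × 24/5 × 240 g/cup ÷ 1000 g/kg ≈ 1.4 kg
quinoa: 350 g × 24/5 = 1680.0 g
red lentils: (1 cup + 2 tbsp = 1.125 cup) × 24/5 × 192 g/cup = 1036.8 g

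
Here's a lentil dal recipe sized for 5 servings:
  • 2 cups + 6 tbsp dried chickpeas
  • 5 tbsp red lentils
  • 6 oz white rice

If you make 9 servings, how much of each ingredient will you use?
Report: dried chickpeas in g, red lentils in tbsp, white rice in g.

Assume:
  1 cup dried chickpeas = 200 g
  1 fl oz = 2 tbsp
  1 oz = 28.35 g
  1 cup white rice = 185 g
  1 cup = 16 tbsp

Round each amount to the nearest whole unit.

dried chickpeas: 855 g; red lentils: 9 tbsp; white rice: 306 g

Scaling factor: 9/5 = 1.8.
dried chickpeas: (2 cup + 6 tbsp = 2.375 cup) × 9/5 × 200 g/cup = 855 g
red lentils: 5 tbsp × 9/5 = 9 tbsp
white rice: 6 oz × 9/5 × 28.35 g/oz ≈ 306 g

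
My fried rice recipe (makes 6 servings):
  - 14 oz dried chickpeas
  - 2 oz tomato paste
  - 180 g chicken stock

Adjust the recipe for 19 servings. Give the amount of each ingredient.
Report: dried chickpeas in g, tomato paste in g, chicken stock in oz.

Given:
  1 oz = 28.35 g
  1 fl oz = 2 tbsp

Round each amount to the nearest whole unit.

Scaling factor: 19/6.
dried chickpeas: 14 oz × 19/6 × 28.35 g/oz ≈ 1257 g
tomato paste: 2 oz × 19/6 × 28.35 g/oz ≈ 180 g
chicken stock: 180 g × 19/6 ÷ 28.35 g/oz ≈ 20 oz

dried chickpeas: 1257 g; tomato paste: 180 g; chicken stock: 20 oz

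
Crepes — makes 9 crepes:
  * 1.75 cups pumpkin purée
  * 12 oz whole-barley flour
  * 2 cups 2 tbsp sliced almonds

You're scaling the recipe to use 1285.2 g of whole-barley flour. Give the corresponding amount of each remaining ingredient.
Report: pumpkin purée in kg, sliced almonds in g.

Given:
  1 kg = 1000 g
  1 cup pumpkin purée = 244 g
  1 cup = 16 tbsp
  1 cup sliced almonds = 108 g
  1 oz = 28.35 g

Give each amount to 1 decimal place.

The original recipe has 340.2 g of whole-barley flour, so the scaling factor is 1285.2 ÷ 340.2 = 34/9.
pumpkin purée: 1.75 cup × 34/9 × 244 g/cup ÷ 1000 g/kg ≈ 1.6 kg
sliced almonds: (2 cup + 2 tbsp = 2.125 cup) × 34/9 × 108 g/cup = 867.0 g

pumpkin purée: 1.6 kg; sliced almonds: 867.0 g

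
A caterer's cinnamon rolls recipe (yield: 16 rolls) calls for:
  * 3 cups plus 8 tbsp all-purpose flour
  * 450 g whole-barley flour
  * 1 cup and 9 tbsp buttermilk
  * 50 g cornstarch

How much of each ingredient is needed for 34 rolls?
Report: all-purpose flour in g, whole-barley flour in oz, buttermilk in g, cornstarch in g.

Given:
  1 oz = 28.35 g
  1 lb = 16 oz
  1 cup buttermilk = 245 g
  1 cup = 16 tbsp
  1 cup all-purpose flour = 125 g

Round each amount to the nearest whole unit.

all-purpose flour: 930 g; whole-barley flour: 34 oz; buttermilk: 813 g; cornstarch: 106 g

Scaling factor: 34/16 = 17/8 = 2.125.
all-purpose flour: (3 cup + 8 tbsp = 3.5 cup) × 17/8 × 125 g/cup ≈ 930 g
whole-barley flour: 450 g × 17/8 ÷ 28.35 g/oz ≈ 34 oz
buttermilk: (1 cup + 9 tbsp = 1.5625 cup) × 17/8 × 245 g/cup ≈ 813 g
cornstarch: 50 g × 17/8 ≈ 106 g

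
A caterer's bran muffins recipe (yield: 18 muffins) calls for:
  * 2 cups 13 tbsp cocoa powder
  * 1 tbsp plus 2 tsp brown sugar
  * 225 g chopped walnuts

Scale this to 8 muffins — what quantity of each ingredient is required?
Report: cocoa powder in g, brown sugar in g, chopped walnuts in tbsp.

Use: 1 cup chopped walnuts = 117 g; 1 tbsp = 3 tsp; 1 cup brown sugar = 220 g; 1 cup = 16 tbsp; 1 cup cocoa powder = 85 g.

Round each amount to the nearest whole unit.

Scaling factor: 8/18 = 4/9.
cocoa powder: (2 cup + 13 tbsp = 2.8125 cup) × 4/9 × 85 g/cup ≈ 106 g
brown sugar: (1 tbsp + 2 tsp = 5/3 tbsp) × 4/9 ÷ 16 tbsp/cup × 220 g/cup ≈ 10 g
chopped walnuts: 225 g × 4/9 ÷ 117 g/cup × 16 tbsp/cup ≈ 14 tbsp

cocoa powder: 106 g; brown sugar: 10 g; chopped walnuts: 14 tbsp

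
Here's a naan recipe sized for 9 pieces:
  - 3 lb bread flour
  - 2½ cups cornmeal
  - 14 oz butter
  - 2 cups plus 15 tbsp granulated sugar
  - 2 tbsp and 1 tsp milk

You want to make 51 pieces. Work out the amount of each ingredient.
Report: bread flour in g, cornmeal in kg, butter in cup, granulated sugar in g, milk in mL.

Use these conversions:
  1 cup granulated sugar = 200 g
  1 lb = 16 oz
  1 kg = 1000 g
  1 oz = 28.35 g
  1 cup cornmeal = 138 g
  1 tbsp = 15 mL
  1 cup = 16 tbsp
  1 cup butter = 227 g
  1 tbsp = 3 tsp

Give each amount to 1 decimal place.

bread flour: 7711.2 g; cornmeal: 2.0 kg; butter: 9.9 cup; granulated sugar: 3329.2 g; milk: 198.3 mL

Scaling factor: 51/9 = 17/3.
bread flour: 3 lb × 17/3 × 16 oz/lb × 28.35 g/oz = 7711.2 g
cornmeal: 2.5 cup × 17/3 × 138 g/cup ÷ 1000 g/kg ≈ 2.0 kg
butter: 14 oz × 17/3 × 28.35 g/oz ÷ 227 g/cup ≈ 9.9 cup
granulated sugar: (2 cup + 15 tbsp = 2.9375 cup) × 17/3 × 200 g/cup ≈ 3329.2 g
milk: (2 tbsp + 1 tsp = 7/3 tbsp) × 17/3 × 15 mL/tbsp ≈ 198.3 mL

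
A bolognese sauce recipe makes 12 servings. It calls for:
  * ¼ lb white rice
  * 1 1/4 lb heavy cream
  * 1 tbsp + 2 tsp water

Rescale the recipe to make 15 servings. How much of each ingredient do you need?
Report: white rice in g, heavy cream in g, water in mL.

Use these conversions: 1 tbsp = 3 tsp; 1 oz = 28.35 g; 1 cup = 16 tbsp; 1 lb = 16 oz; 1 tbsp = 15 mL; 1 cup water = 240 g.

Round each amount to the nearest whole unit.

Scaling factor: 15/12 = 5/4 = 1.25.
white rice: 0.25 lb × 5/4 × 16 oz/lb × 28.35 g/oz ≈ 142 g
heavy cream: 1.25 lb × 5/4 × 16 oz/lb × 28.35 g/oz ≈ 709 g
water: (1 tbsp + 2 tsp = 5/3 tbsp) × 5/4 × 15 mL/tbsp ≈ 31 mL

white rice: 142 g; heavy cream: 709 g; water: 31 mL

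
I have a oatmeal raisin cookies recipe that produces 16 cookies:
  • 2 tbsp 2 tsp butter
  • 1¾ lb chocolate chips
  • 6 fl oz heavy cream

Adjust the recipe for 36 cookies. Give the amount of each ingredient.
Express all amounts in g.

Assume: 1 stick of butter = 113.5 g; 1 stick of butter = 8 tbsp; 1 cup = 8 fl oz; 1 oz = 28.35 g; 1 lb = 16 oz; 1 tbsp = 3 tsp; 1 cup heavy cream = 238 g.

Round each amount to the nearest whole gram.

Scaling factor: 36/16 = 9/4 = 2.25.
butter: (2 tbsp + 2 tsp = 8/3 tbsp) × 9/4 ÷ 8 tbsp/stick × 113.5 g/stick ≈ 85 g
chocolate chips: 1.75 lb × 9/4 × 16 oz/lb × 28.35 g/oz ≈ 1786 g
heavy cream: 6 fl oz × 9/4 ÷ 8 fl oz/cup × 238 g/cup ≈ 402 g

butter: 85 g; chocolate chips: 1786 g; heavy cream: 402 g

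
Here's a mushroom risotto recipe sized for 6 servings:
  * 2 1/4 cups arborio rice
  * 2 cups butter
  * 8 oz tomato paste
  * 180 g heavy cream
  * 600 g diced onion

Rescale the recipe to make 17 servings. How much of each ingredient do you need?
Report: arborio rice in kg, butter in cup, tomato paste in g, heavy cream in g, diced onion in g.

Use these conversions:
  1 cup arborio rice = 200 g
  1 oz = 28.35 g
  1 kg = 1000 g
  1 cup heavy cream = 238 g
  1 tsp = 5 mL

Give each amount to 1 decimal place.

Scaling factor: 17/6.
arborio rice: 2.25 cup × 17/6 × 200 g/cup ÷ 1000 g/kg ≈ 1.3 kg
butter: 2 cup × 17/6 ≈ 5.7 cup
tomato paste: 8 oz × 17/6 × 28.35 g/oz = 642.6 g
heavy cream: 180 g × 17/6 = 510.0 g
diced onion: 600 g × 17/6 = 1700.0 g

arborio rice: 1.3 kg; butter: 5.7 cup; tomato paste: 642.6 g; heavy cream: 510.0 g; diced onion: 1700.0 g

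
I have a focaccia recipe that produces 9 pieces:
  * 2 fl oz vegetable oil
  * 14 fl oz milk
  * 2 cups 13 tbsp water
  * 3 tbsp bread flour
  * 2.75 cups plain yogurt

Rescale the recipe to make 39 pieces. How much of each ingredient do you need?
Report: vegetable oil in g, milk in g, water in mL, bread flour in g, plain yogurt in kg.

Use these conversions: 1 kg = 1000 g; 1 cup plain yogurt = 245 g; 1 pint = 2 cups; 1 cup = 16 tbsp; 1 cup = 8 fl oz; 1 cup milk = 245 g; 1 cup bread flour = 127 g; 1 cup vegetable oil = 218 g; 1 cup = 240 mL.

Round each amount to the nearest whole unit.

Scaling factor: 39/9 = 13/3.
vegetable oil: 2 fl oz × 13/3 ÷ 8 fl oz/cup × 218 g/cup ≈ 236 g
milk: 14 fl oz × 13/3 ÷ 8 fl oz/cup × 245 g/cup ≈ 1858 g
water: (2 cup + 13 tbsp = 2.8125 cup) × 13/3 × 240 mL/cup = 2925 mL
bread flour: 3 tbsp × 13/3 ÷ 16 tbsp/cup × 127 g/cup ≈ 103 g
plain yogurt: 2.75 cup × 13/3 × 245 g/cup ÷ 1000 g/kg ≈ 3 kg

vegetable oil: 236 g; milk: 1858 g; water: 2925 mL; bread flour: 103 g; plain yogurt: 3 kg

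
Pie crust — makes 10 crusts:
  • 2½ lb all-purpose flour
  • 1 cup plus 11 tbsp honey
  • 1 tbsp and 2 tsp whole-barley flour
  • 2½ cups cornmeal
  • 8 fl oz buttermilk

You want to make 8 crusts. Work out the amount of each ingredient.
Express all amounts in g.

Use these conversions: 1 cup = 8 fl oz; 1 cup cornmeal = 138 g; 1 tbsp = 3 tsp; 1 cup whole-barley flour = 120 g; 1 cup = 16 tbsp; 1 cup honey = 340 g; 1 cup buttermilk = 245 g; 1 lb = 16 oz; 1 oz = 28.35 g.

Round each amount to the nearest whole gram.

all-purpose flour: 907 g; honey: 459 g; whole-barley flour: 10 g; cornmeal: 276 g; buttermilk: 196 g

Scaling factor: 8/10 = 4/5 = 0.8.
all-purpose flour: 2.5 lb × 4/5 × 16 oz/lb × 28.35 g/oz ≈ 907 g
honey: (1 cup + 11 tbsp = 1.6875 cup) × 4/5 × 340 g/cup = 459 g
whole-barley flour: (1 tbsp + 2 tsp = 5/3 tbsp) × 4/5 ÷ 16 tbsp/cup × 120 g/cup = 10 g
cornmeal: 2.5 cup × 4/5 × 138 g/cup = 276 g
buttermilk: 8 fl oz × 4/5 ÷ 8 fl oz/cup × 245 g/cup = 196 g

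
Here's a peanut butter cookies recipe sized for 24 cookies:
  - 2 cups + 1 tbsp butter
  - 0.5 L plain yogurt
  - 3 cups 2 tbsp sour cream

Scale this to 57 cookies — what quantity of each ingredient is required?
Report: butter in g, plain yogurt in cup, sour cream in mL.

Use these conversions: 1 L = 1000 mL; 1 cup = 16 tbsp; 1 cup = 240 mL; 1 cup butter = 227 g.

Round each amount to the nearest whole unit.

Scaling factor: 57/24 = 19/8 = 2.375.
butter: (2 cup + 1 tbsp = 2.0625 cup) × 19/8 × 227 g/cup ≈ 1112 g
plain yogurt: 0.5 L × 19/8 × 1000 mL/L ÷ 240 mL/cup ≈ 5 cup
sour cream: (3 cup + 2 tbsp = 3.125 cup) × 19/8 × 240 mL/cup ≈ 1781 mL

butter: 1112 g; plain yogurt: 5 cup; sour cream: 1781 mL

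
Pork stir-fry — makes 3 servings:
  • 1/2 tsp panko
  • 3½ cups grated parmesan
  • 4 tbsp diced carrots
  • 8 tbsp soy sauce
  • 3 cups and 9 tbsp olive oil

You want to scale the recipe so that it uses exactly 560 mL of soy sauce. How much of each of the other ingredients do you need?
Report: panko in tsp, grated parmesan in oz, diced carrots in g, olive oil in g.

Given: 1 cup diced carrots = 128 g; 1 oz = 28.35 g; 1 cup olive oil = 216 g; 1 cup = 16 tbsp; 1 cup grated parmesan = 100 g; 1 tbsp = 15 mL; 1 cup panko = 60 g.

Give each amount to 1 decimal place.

panko: 2.3 tsp; grated parmesan: 57.6 oz; diced carrots: 149.3 g; olive oil: 3591.0 g

The original recipe has 120 mL of soy sauce, so the scaling factor is 560 ÷ 120 = 14/3.
panko: 0.5 tsp × 14/3 ≈ 2.3 tsp
grated parmesan: 3.5 cup × 14/3 × 100 g/cup ÷ 28.35 g/oz ≈ 57.6 oz
diced carrots: 4 tbsp × 14/3 ÷ 16 tbsp/cup × 128 g/cup ≈ 149.3 g
olive oil: (3 cup + 9 tbsp = 3.5625 cup) × 14/3 × 216 g/cup = 3591.0 g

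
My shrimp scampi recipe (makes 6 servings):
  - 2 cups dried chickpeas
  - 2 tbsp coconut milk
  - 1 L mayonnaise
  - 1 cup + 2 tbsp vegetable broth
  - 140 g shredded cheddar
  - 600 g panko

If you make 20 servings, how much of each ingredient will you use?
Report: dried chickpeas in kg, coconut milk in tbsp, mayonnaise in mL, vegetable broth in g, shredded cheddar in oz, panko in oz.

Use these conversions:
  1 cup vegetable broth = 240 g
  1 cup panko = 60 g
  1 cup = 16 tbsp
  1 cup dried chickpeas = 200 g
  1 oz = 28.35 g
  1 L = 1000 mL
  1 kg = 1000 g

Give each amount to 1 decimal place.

dried chickpeas: 1.3 kg; coconut milk: 6.7 tbsp; mayonnaise: 3333.3 mL; vegetable broth: 900.0 g; shredded cheddar: 16.5 oz; panko: 70.5 oz

Scaling factor: 20/6 = 10/3.
dried chickpeas: 2 cup × 10/3 × 200 g/cup ÷ 1000 g/kg ≈ 1.3 kg
coconut milk: 2 tbsp × 10/3 ≈ 6.7 tbsp
mayonnaise: 1 L × 10/3 × 1000 mL/L ≈ 3333.3 mL
vegetable broth: (1 cup + 2 tbsp = 1.125 cup) × 10/3 × 240 g/cup = 900.0 g
shredded cheddar: 140 g × 10/3 ÷ 28.35 g/oz ≈ 16.5 oz
panko: 600 g × 10/3 ÷ 28.35 g/oz ≈ 70.5 oz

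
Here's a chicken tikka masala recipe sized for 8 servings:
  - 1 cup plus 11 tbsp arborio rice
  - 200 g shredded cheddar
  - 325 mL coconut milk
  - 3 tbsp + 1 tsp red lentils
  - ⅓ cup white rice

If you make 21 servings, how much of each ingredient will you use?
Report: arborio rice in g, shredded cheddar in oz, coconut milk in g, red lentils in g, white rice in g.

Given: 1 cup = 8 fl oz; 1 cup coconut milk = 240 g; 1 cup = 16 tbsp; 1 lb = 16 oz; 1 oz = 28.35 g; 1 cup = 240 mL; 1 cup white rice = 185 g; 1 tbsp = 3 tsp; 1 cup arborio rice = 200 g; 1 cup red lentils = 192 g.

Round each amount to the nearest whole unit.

Scaling factor: 21/8 = 2.625.
arborio rice: (1 cup + 11 tbsp = 1.6875 cup) × 21/8 × 200 g/cup ≈ 886 g
shredded cheddar: 200 g × 21/8 ÷ 28.35 g/oz ≈ 19 oz
coconut milk: 325 mL × 21/8 ÷ 240 mL/cup × 240 g/cup ≈ 853 g
red lentils: (3 tbsp + 1 tsp = 10/3 tbsp) × 21/8 ÷ 16 tbsp/cup × 192 g/cup = 105 g
white rice: 1/3 cup × 21/8 × 185 g/cup ≈ 162 g

arborio rice: 886 g; shredded cheddar: 19 oz; coconut milk: 853 g; red lentils: 105 g; white rice: 162 g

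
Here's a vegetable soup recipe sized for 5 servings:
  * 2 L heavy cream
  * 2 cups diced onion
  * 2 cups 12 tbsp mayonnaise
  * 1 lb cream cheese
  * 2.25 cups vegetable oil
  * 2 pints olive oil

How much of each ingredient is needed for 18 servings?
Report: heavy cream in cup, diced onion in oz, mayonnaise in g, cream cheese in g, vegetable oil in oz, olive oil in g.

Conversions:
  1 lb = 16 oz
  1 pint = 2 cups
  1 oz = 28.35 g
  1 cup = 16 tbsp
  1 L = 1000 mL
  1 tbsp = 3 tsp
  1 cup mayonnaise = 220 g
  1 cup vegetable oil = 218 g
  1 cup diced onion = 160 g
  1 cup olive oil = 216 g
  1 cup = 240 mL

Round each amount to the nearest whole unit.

Scaling factor: 18/5 = 3.6.
heavy cream: 2 L × 18/5 × 1000 mL/L ÷ 240 mL/cup = 30 cup
diced onion: 2 cup × 18/5 × 160 g/cup ÷ 28.35 g/oz ≈ 41 oz
mayonnaise: (2 cup + 12 tbsp = 2.75 cup) × 18/5 × 220 g/cup = 2178 g
cream cheese: 1 lb × 18/5 × 16 oz/lb × 28.35 g/oz ≈ 1633 g
vegetable oil: 2.25 cup × 18/5 × 218 g/cup ÷ 28.35 g/oz ≈ 62 oz
olive oil: 2 pint × 18/5 × 2 cup/pint × 216 g/cup ≈ 3110 g

heavy cream: 30 cup; diced onion: 41 oz; mayonnaise: 2178 g; cream cheese: 1633 g; vegetable oil: 62 oz; olive oil: 3110 g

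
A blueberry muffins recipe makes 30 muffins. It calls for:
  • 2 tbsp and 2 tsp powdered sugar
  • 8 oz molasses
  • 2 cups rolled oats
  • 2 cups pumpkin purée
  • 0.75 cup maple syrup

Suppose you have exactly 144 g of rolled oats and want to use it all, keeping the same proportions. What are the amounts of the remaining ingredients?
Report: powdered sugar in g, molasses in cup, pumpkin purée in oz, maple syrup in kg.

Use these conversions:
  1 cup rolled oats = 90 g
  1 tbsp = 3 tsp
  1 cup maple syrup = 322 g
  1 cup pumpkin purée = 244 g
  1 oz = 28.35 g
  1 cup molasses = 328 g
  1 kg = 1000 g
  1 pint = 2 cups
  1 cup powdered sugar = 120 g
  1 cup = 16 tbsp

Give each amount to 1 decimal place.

The original recipe has 180 g of rolled oats, so the scaling factor is 144 ÷ 180 = 4/5 = 0.8.
powdered sugar: (2 tbsp + 2 tsp = 8/3 tbsp) × 4/5 ÷ 16 tbsp/cup × 120 g/cup = 16.0 g
molasses: 8 oz × 4/5 × 28.35 g/oz ÷ 328 g/cup ≈ 0.6 cup
pumpkin purée: 2 cup × 4/5 × 244 g/cup ÷ 28.35 g/oz ≈ 13.8 oz
maple syrup: 0.75 cup × 4/5 × 322 g/cup ÷ 1000 g/kg ≈ 0.2 kg

powdered sugar: 16.0 g; molasses: 0.6 cup; pumpkin purée: 13.8 oz; maple syrup: 0.2 kg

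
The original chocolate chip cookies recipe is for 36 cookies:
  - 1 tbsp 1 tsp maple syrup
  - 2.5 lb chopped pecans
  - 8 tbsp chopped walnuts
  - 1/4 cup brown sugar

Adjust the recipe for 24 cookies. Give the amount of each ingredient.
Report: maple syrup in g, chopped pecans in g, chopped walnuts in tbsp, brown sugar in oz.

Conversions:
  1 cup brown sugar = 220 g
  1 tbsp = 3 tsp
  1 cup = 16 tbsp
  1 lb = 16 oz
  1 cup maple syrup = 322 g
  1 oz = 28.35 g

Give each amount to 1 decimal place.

Scaling factor: 24/36 = 2/3.
maple syrup: (1 tbsp + 1 tsp = 4/3 tbsp) × 2/3 ÷ 16 tbsp/cup × 322 g/cup ≈ 17.9 g
chopped pecans: 2.5 lb × 2/3 × 16 oz/lb × 28.35 g/oz = 756.0 g
chopped walnuts: 8 tbsp × 2/3 ≈ 5.3 tbsp
brown sugar: 0.25 cup × 2/3 × 220 g/cup ÷ 28.35 g/oz ≈ 1.3 oz

maple syrup: 17.9 g; chopped pecans: 756.0 g; chopped walnuts: 5.3 tbsp; brown sugar: 1.3 oz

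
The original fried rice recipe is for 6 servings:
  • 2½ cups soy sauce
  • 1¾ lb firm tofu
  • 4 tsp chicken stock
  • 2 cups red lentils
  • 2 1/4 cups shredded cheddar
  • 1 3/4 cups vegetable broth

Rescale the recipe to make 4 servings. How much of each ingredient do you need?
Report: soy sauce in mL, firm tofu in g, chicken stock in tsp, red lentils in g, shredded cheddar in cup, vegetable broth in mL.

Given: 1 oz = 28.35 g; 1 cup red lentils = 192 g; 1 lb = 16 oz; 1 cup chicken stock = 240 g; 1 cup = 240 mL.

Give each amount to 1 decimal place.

Scaling factor: 4/6 = 2/3.
soy sauce: 2.5 cup × 2/3 × 240 mL/cup = 400.0 mL
firm tofu: 1.75 lb × 2/3 × 16 oz/lb × 28.35 g/oz = 529.2 g
chicken stock: 4 tsp × 2/3 ≈ 2.7 tsp
red lentils: 2 cup × 2/3 × 192 g/cup = 256.0 g
shredded cheddar: 2.25 cup × 2/3 = 1.5 cup
vegetable broth: 1.75 cup × 2/3 × 240 mL/cup = 280.0 mL

soy sauce: 400.0 mL; firm tofu: 529.2 g; chicken stock: 2.7 tsp; red lentils: 256.0 g; shredded cheddar: 1.5 cup; vegetable broth: 280.0 mL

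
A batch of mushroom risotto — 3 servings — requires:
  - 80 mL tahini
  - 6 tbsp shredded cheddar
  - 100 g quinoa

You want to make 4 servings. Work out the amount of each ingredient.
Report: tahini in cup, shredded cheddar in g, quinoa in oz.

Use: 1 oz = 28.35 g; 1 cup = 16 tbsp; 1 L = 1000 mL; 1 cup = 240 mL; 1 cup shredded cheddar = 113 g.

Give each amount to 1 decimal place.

Scaling factor: 4/3.
tahini: 80 mL × 4/3 ÷ 240 mL/cup ≈ 0.4 cup
shredded cheddar: 6 tbsp × 4/3 ÷ 16 tbsp/cup × 113 g/cup = 56.5 g
quinoa: 100 g × 4/3 ÷ 28.35 g/oz ≈ 4.7 oz

tahini: 0.4 cup; shredded cheddar: 56.5 g; quinoa: 4.7 oz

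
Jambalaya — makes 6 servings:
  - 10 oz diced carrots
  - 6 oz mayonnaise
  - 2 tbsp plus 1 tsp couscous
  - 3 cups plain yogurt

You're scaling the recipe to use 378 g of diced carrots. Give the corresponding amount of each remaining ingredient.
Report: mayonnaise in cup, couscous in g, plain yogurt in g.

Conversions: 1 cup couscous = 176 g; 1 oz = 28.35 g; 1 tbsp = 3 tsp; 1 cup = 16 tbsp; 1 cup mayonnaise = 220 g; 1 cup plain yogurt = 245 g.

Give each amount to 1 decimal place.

mayonnaise: 1.0 cup; couscous: 34.2 g; plain yogurt: 980.0 g

The original recipe has 283.5 g of diced carrots, so the scaling factor is 378 ÷ 283.5 = 4/3.
mayonnaise: 6 oz × 4/3 × 28.35 g/oz ÷ 220 g/cup ≈ 1.0 cup
couscous: (2 tbsp + 1 tsp = 7/3 tbsp) × 4/3 ÷ 16 tbsp/cup × 176 g/cup ≈ 34.2 g
plain yogurt: 3 cup × 4/3 × 245 g/cup = 980.0 g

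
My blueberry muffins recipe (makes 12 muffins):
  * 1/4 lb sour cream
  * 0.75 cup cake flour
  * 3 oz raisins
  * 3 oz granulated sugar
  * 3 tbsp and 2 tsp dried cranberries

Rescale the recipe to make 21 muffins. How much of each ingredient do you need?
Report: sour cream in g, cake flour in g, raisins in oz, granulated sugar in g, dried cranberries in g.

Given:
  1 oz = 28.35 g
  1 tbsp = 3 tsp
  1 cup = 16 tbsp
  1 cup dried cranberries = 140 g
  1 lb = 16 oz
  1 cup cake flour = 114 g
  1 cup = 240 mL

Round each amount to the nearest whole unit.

Scaling factor: 21/12 = 7/4 = 1.75.
sour cream: 0.25 lb × 7/4 × 16 oz/lb × 28.35 g/oz ≈ 198 g
cake flour: 0.75 cup × 7/4 × 114 g/cup ≈ 150 g
raisins: 3 oz × 7/4 ≈ 5 oz
granulated sugar: 3 oz × 7/4 × 28.35 g/oz ≈ 149 g
dried cranberries: (3 tbsp + 2 tsp = 11/3 tbsp) × 7/4 ÷ 16 tbsp/cup × 140 g/cup ≈ 56 g

sour cream: 198 g; cake flour: 150 g; raisins: 5 oz; granulated sugar: 149 g; dried cranberries: 56 g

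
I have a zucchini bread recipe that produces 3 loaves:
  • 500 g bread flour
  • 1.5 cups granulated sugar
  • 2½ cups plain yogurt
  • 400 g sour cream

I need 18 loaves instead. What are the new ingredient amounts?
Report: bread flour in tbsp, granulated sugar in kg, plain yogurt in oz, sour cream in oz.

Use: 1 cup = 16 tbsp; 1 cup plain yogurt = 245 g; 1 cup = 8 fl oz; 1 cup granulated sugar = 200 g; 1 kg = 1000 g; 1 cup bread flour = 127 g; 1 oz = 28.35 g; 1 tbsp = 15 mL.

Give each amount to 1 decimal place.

bread flour: 378.0 tbsp; granulated sugar: 1.8 kg; plain yogurt: 129.6 oz; sour cream: 84.7 oz

Scaling factor: 18/3 = 6.
bread flour: 500 g × 6 ÷ 127 g/cup × 16 tbsp/cup ≈ 378.0 tbsp
granulated sugar: 1.5 cup × 6 × 200 g/cup ÷ 1000 g/kg = 1.8 kg
plain yogurt: 2.5 cup × 6 × 245 g/cup ÷ 28.35 g/oz ≈ 129.6 oz
sour cream: 400 g × 6 ÷ 28.35 g/oz ≈ 84.7 oz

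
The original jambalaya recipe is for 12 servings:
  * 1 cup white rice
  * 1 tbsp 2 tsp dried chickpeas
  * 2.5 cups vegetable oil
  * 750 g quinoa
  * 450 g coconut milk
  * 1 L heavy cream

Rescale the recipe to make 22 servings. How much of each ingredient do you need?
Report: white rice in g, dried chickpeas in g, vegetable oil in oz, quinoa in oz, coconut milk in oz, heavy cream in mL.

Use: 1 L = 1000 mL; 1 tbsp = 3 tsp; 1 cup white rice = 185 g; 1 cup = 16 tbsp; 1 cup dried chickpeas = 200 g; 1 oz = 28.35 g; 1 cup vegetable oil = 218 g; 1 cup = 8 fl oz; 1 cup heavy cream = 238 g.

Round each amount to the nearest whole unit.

Scaling factor: 22/12 = 11/6.
white rice: 1 cup × 11/6 × 185 g/cup ≈ 339 g
dried chickpeas: (1 tbsp + 2 tsp = 5/3 tbsp) × 11/6 ÷ 16 tbsp/cup × 200 g/cup ≈ 38 g
vegetable oil: 2.5 cup × 11/6 × 218 g/cup ÷ 28.35 g/oz ≈ 35 oz
quinoa: 750 g × 11/6 ÷ 28.35 g/oz ≈ 49 oz
coconut milk: 450 g × 11/6 ÷ 28.35 g/oz ≈ 29 oz
heavy cream: 1 L × 11/6 × 1000 mL/L ≈ 1833 mL

white rice: 339 g; dried chickpeas: 38 g; vegetable oil: 35 oz; quinoa: 49 oz; coconut milk: 29 oz; heavy cream: 1833 mL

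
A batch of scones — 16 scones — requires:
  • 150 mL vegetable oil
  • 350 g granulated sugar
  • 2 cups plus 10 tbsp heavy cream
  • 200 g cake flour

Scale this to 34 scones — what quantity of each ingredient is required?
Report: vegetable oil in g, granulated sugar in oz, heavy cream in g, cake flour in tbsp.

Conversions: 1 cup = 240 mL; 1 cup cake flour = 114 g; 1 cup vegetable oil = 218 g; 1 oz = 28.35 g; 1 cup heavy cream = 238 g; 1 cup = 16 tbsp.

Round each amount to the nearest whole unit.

vegetable oil: 290 g; granulated sugar: 26 oz; heavy cream: 1328 g; cake flour: 60 tbsp

Scaling factor: 34/16 = 17/8 = 2.125.
vegetable oil: 150 mL × 17/8 ÷ 240 mL/cup × 218 g/cup ≈ 290 g
granulated sugar: 350 g × 17/8 ÷ 28.35 g/oz ≈ 26 oz
heavy cream: (2 cup + 10 tbsp = 2.625 cup) × 17/8 × 238 g/cup ≈ 1328 g
cake flour: 200 g × 17/8 ÷ 114 g/cup × 16 tbsp/cup ≈ 60 tbsp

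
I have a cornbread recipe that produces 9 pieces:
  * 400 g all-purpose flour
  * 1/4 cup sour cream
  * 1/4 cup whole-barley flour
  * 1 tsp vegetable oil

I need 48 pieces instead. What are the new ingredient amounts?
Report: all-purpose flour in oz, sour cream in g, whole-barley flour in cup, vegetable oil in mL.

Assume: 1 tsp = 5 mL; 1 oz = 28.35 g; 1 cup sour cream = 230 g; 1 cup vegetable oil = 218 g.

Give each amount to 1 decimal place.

Scaling factor: 48/9 = 16/3.
all-purpose flour: 400 g × 16/3 ÷ 28.35 g/oz ≈ 75.2 oz
sour cream: 0.25 cup × 16/3 × 230 g/cup ≈ 306.7 g
whole-barley flour: 0.25 cup × 16/3 ≈ 1.3 cup
vegetable oil: 1 tsp × 16/3 × 5 mL/tsp ≈ 26.7 mL

all-purpose flour: 75.2 oz; sour cream: 306.7 g; whole-barley flour: 1.3 cup; vegetable oil: 26.7 mL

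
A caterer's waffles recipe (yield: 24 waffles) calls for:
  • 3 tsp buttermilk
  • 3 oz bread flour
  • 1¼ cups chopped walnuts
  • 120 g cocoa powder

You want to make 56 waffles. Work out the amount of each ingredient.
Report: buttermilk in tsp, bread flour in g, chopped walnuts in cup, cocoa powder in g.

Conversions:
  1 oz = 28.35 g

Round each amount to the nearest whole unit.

Scaling factor: 56/24 = 7/3.
buttermilk: 3 tsp × 7/3 = 7 tsp
bread flour: 3 oz × 7/3 × 28.35 g/oz ≈ 198 g
chopped walnuts: 1.25 cup × 7/3 ≈ 3 cup
cocoa powder: 120 g × 7/3 = 280 g

buttermilk: 7 tsp; bread flour: 198 g; chopped walnuts: 3 cup; cocoa powder: 280 g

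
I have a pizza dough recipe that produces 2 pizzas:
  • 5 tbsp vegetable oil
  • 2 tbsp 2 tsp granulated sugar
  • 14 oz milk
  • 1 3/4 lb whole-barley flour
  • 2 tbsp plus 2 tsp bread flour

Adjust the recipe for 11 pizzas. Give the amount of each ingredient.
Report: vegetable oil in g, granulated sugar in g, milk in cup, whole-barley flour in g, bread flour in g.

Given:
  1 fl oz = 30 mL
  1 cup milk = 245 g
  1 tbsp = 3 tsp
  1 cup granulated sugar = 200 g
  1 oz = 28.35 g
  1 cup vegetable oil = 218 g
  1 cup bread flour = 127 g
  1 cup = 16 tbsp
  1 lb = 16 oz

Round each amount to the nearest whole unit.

Scaling factor: 11/2 = 5.5.
vegetable oil: 5 tbsp × 11/2 ÷ 16 tbsp/cup × 218 g/cup ≈ 375 g
granulated sugar: (2 tbsp + 2 tsp = 8/3 tbsp) × 11/2 ÷ 16 tbsp/cup × 200 g/cup ≈ 183 g
milk: 14 oz × 11/2 × 28.35 g/oz ÷ 245 g/cup ≈ 9 cup
whole-barley flour: 1.75 lb × 11/2 × 16 oz/lb × 28.35 g/oz ≈ 4366 g
bread flour: (2 tbsp + 2 tsp = 8/3 tbsp) × 11/2 ÷ 16 tbsp/cup × 127 g/cup ≈ 116 g

vegetable oil: 375 g; granulated sugar: 183 g; milk: 9 cup; whole-barley flour: 4366 g; bread flour: 116 g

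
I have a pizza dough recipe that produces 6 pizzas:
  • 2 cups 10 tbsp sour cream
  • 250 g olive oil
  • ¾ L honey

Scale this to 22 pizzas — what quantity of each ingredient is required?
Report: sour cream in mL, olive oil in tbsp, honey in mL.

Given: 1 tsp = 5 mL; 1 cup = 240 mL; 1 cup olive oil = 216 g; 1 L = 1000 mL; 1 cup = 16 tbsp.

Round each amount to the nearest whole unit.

sour cream: 2310 mL; olive oil: 68 tbsp; honey: 2750 mL

Scaling factor: 22/6 = 11/3.
sour cream: (2 cup + 10 tbsp = 2.625 cup) × 11/3 × 240 mL/cup = 2310 mL
olive oil: 250 g × 11/3 ÷ 216 g/cup × 16 tbsp/cup ≈ 68 tbsp
honey: 0.75 L × 11/3 × 1000 mL/L = 2750 mL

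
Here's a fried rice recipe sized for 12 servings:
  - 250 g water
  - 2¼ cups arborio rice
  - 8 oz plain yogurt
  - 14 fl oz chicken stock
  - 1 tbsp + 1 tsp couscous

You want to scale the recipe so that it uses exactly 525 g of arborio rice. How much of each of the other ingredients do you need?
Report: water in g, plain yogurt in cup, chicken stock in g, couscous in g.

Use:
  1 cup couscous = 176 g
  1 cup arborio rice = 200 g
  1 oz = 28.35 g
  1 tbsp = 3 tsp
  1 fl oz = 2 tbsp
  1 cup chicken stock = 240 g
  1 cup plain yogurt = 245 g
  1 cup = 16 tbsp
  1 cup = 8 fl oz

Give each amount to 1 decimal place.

The original recipe has 450 g of arborio rice, so the scaling factor is 525 ÷ 450 = 7/6.
water: 250 g × 7/6 ≈ 291.7 g
plain yogurt: 8 oz × 7/6 × 28.35 g/oz ÷ 245 g/cup ≈ 1.1 cup
chicken stock: 14 fl oz × 7/6 ÷ 8 fl oz/cup × 240 g/cup = 490.0 g
couscous: (1 tbsp + 1 tsp = 4/3 tbsp) × 7/6 ÷ 16 tbsp/cup × 176 g/cup ≈ 17.1 g

water: 291.7 g; plain yogurt: 1.1 cup; chicken stock: 490.0 g; couscous: 17.1 g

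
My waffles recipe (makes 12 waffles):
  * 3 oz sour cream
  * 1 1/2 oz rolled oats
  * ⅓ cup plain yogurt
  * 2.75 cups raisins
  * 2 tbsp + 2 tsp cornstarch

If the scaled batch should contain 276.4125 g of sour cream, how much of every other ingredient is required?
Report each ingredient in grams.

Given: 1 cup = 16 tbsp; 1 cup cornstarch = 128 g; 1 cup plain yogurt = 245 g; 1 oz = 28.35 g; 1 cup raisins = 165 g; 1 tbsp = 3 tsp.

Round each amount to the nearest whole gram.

The original recipe has 85.05 g of sour cream, so the scaling factor is 276.4125 ÷ 85.05 = 13/4 = 3.25.
rolled oats: 1.5 oz × 13/4 × 28.35 g/oz ≈ 138 g
plain yogurt: 1/3 cup × 13/4 × 245 g/cup ≈ 265 g
raisins: 2.75 cup × 13/4 × 165 g/cup ≈ 1475 g
cornstarch: (2 tbsp + 2 tsp = 8/3 tbsp) × 13/4 ÷ 16 tbsp/cup × 128 g/cup ≈ 69 g

rolled oats: 138 g; plain yogurt: 265 g; raisins: 1475 g; cornstarch: 69 g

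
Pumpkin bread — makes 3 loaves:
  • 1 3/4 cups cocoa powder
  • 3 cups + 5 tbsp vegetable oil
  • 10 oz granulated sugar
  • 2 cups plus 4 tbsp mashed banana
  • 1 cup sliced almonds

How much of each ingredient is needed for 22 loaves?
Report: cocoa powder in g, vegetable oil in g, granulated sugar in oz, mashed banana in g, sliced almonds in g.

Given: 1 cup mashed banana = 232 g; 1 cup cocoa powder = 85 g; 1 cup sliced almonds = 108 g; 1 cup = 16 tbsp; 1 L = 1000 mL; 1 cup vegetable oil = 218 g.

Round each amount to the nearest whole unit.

cocoa powder: 1091 g; vegetable oil: 5296 g; granulated sugar: 73 oz; mashed banana: 3828 g; sliced almonds: 792 g

Scaling factor: 22/3.
cocoa powder: 1.75 cup × 22/3 × 85 g/cup ≈ 1091 g
vegetable oil: (3 cup + 5 tbsp = 3.3125 cup) × 22/3 × 218 g/cup ≈ 5296 g
granulated sugar: 10 oz × 22/3 ≈ 73 oz
mashed banana: (2 cup + 4 tbsp = 2.25 cup) × 22/3 × 232 g/cup = 3828 g
sliced almonds: 1 cup × 22/3 × 108 g/cup = 792 g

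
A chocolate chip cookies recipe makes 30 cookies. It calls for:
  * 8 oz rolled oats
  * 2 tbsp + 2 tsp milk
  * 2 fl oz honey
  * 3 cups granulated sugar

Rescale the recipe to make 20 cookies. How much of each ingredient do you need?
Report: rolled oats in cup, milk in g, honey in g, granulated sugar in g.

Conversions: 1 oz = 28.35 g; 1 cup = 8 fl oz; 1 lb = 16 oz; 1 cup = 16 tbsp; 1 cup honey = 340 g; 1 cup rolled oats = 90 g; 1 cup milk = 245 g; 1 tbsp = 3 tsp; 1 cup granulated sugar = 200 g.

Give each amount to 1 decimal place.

Scaling factor: 20/30 = 2/3.
rolled oats: 8 oz × 2/3 × 28.35 g/oz ÷ 90 g/cup ≈ 1.7 cup
milk: (2 tbsp + 2 tsp = 8/3 tbsp) × 2/3 ÷ 16 tbsp/cup × 245 g/cup ≈ 27.2 g
honey: 2 fl oz × 2/3 ÷ 8 fl oz/cup × 340 g/cup ≈ 56.7 g
granulated sugar: 3 cup × 2/3 × 200 g/cup = 400.0 g

rolled oats: 1.7 cup; milk: 27.2 g; honey: 56.7 g; granulated sugar: 400.0 g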